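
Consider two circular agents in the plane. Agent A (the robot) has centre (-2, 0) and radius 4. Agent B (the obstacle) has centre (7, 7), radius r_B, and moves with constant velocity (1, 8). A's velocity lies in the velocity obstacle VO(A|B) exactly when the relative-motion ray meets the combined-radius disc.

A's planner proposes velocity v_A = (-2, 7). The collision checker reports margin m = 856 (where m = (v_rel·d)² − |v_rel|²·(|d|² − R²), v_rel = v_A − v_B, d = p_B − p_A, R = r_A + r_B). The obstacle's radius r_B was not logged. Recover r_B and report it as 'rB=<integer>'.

m = 856
d = (9, 7);  v_rel = (-3, -1),  |v_rel|² = 10
v_rel×d = (-3)·(7) − (-1)·(9) = -12
since m = R²·10 − (-12)²:  R² = (144 + 856) / 10 = 100
R = √100 = 10  ⇒  r_B = 10 − 4 = 6

rB=6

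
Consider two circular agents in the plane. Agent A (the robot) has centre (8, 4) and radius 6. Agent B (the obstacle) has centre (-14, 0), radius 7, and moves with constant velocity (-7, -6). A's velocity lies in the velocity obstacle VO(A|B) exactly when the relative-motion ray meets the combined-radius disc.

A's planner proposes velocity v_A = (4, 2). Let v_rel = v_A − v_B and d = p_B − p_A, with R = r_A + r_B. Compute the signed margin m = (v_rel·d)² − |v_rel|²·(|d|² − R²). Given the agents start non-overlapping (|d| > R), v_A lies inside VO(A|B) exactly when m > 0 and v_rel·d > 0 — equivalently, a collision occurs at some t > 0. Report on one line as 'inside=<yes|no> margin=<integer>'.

d = (-22, -4),  |d|² = 500;  R = 6+7 = 13,  c = 500−13² = 331
v_rel = (11, 8),  |v_rel|² = 185;  v_rel·d = (11)·(-22) + (8)·(-4) = -274
185·t² + 548·t + 331 = 0  ⇒  m = (-274)² − 185·331 = 13841
m = 13841 > 0,  v_rel·d = -274 < 0  ⇒  outside

inside=no margin=13841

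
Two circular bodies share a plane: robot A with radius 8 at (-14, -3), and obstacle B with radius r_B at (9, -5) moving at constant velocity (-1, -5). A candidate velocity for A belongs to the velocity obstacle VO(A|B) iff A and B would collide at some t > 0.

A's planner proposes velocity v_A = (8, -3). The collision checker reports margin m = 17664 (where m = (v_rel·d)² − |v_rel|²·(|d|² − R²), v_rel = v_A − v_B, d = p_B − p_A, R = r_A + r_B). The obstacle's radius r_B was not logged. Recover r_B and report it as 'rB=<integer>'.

m = 17664
d = (23, -2);  v_rel = (9, 2),  |v_rel|² = 85
v_rel×d = (9)·(-2) − (2)·(23) = -64
since m = R²·85 − (-64)²:  R² = (4096 + 17664) / 85 = 256
R = √256 = 16  ⇒  r_B = 16 − 8 = 8

rB=8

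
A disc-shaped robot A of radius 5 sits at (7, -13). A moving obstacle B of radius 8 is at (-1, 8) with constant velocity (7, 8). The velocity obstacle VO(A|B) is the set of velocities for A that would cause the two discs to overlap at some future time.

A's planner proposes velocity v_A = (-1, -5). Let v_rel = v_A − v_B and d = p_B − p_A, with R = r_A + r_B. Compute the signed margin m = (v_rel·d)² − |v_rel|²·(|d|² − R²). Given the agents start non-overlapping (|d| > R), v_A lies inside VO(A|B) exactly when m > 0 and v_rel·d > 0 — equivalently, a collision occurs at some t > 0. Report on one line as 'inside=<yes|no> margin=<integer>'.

d = (-8, 21),  |d|² = 505;  R = 5+8 = 13,  c = 505−13² = 336
v_rel = (-8, -13),  |v_rel|² = 233;  v_rel·d = (-8)·(-8) + (-13)·(21) = -209
233·t² + 418·t + 336 = 0  ⇒  m = (-209)² − 233·336 = -34607
m = -34607 < 0,  v_rel·d = -209 < 0  ⇒  outside

inside=no margin=-34607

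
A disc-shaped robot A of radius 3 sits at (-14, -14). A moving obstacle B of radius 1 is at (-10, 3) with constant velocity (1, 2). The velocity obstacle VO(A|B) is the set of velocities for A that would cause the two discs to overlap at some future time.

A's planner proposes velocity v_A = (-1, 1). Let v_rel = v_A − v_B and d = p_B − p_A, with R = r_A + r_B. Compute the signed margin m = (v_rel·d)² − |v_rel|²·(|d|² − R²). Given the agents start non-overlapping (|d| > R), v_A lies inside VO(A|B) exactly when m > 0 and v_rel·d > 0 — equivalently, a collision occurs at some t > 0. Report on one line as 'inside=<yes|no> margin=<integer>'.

d = (4, 17),  |d|² = 305;  R = 3+1 = 4,  c = 305−4² = 289
v_rel = (-2, -1),  |v_rel|² = 5;  v_rel·d = (-2)·(4) + (-1)·(17) = -25
5·t² + 50·t + 289 = 0  ⇒  m = (-25)² − 5·289 = -820
m = -820 < 0,  v_rel·d = -25 < 0  ⇒  outside

inside=no margin=-820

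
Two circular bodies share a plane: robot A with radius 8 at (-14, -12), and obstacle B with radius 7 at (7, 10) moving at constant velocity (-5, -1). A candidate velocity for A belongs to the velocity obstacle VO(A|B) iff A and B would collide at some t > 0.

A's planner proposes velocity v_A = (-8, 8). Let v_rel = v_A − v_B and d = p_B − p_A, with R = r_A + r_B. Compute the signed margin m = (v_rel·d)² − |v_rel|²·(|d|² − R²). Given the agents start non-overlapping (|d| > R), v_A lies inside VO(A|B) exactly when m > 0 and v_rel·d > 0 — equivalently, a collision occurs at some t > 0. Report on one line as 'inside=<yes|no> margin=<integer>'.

d = (21, 22),  |d|² = 925;  R = 8+7 = 15,  c = 925−15² = 700
v_rel = (-3, 9),  |v_rel|² = 90;  v_rel·d = (-3)·(21) + (9)·(22) = 135
90·t² − 270·t + 700 = 0  ⇒  m = 135² − 90·700 = -44775
m = -44775 < 0,  v_rel·d = 135 > 0  ⇒  outside

inside=no margin=-44775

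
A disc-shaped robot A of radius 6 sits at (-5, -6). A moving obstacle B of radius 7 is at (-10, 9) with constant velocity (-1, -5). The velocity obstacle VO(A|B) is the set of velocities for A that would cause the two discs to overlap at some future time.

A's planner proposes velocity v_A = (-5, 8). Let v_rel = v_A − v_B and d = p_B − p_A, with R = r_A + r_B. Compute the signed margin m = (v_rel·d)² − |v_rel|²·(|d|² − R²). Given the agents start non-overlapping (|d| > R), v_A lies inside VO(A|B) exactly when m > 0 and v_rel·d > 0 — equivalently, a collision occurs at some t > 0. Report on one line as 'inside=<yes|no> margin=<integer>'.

d = (-5, 15),  |d|² = 250;  R = 6+7 = 13,  c = 250−13² = 81
v_rel = (-4, 13),  |v_rel|² = 185;  v_rel·d = (-4)·(-5) + (13)·(15) = 215
185·t² − 430·t + 81 = 0  ⇒  m = 215² − 185·81 = 31240
m = 31240 > 0,  v_rel·d = 215 > 0  ⇒  inside

inside=yes margin=31240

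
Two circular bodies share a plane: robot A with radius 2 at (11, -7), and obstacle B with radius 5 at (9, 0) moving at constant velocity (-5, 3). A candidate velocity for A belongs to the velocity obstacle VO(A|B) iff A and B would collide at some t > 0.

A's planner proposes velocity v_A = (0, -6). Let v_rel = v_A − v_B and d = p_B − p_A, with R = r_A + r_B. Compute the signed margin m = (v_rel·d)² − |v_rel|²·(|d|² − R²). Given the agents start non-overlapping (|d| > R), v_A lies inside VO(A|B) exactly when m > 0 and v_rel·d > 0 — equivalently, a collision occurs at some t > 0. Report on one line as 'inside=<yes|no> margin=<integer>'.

d = (-2, 7),  |d|² = 53;  R = 2+5 = 7,  c = 53−7² = 4
v_rel = (5, -9),  |v_rel|² = 106;  v_rel·d = (5)·(-2) + (-9)·(7) = -73
106·t² + 146·t + 4 = 0  ⇒  m = (-73)² − 106·4 = 4905
m = 4905 > 0,  v_rel·d = -73 < 0  ⇒  outside

inside=no margin=4905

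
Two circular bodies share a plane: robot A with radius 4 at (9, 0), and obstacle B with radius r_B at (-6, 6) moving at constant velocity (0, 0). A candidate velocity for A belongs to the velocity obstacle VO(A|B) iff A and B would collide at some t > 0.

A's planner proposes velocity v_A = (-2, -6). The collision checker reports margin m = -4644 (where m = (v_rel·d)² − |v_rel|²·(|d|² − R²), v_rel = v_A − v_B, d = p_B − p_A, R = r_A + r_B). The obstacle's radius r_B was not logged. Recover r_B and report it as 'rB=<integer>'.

m = -4644
d = (-15, 6);  v_rel = (-2, -6),  |v_rel|² = 40
v_rel×d = (-2)·(6) − (-6)·(-15) = -102
since m = R²·40 − (-102)²:  R² = (10404 + -4644) / 40 = 144
R = √144 = 12  ⇒  r_B = 12 − 4 = 8

rB=8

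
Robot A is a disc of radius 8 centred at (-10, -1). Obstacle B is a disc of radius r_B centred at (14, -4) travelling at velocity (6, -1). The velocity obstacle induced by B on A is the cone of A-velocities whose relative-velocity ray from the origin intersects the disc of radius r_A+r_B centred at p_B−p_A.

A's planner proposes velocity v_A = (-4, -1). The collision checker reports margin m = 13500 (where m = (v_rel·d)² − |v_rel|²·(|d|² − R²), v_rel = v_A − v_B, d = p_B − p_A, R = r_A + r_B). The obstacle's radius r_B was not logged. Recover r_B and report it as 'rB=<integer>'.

m = 13500
d = (24, -3);  v_rel = (-10, 0),  |v_rel|² = 100
v_rel×d = (-10)·(-3) − (0)·(24) = 30
since m = R²·100 − 30²:  R² = (900 + 13500) / 100 = 144
R = √144 = 12  ⇒  r_B = 12 − 8 = 4

rB=4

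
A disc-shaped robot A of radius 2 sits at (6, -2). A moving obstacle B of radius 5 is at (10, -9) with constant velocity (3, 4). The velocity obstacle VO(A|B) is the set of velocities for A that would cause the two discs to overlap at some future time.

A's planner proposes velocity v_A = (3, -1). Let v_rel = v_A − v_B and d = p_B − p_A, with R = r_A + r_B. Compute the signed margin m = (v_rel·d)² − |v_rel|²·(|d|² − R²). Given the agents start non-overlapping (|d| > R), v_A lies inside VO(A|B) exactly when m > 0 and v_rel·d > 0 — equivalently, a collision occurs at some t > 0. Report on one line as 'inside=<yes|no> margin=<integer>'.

d = (4, -7),  |d|² = 65;  R = 2+5 = 7,  c = 65−7² = 16
v_rel = (0, -5),  |v_rel|² = 25;  v_rel·d = (0)·(4) + (-5)·(-7) = 35
25·t² − 70·t + 16 = 0  ⇒  m = 35² − 25·16 = 825
m = 825 > 0,  v_rel·d = 35 > 0  ⇒  inside

inside=yes margin=825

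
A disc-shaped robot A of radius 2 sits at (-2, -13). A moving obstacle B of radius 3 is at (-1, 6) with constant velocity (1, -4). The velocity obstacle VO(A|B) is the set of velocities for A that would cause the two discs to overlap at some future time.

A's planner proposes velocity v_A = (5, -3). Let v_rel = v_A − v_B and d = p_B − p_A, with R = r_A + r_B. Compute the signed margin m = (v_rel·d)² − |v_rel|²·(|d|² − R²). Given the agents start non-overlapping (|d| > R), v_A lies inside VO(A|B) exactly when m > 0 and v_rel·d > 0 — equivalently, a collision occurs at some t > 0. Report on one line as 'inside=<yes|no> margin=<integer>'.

d = (1, 19),  |d|² = 362;  R = 2+3 = 5,  c = 362−5² = 337
v_rel = (4, 1),  |v_rel|² = 17;  v_rel·d = (4)·(1) + (1)·(19) = 23
17·t² − 46·t + 337 = 0  ⇒  m = 23² − 17·337 = -5200
m = -5200 < 0,  v_rel·d = 23 > 0  ⇒  outside

inside=no margin=-5200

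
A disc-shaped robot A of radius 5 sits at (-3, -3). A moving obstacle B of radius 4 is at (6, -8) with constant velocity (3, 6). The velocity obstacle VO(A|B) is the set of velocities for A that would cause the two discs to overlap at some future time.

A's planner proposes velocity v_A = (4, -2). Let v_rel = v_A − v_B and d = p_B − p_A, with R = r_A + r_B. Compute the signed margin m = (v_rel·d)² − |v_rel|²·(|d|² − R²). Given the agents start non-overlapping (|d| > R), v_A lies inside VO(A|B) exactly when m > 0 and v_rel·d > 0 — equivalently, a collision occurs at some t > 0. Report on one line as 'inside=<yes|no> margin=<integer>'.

d = (9, -5),  |d|² = 106;  R = 5+4 = 9,  c = 106−9² = 25
v_rel = (1, -8),  |v_rel|² = 65;  v_rel·d = (1)·(9) + (-8)·(-5) = 49
65·t² − 98·t + 25 = 0  ⇒  m = 49² − 65·25 = 776
m = 776 > 0,  v_rel·d = 49 > 0  ⇒  inside

inside=yes margin=776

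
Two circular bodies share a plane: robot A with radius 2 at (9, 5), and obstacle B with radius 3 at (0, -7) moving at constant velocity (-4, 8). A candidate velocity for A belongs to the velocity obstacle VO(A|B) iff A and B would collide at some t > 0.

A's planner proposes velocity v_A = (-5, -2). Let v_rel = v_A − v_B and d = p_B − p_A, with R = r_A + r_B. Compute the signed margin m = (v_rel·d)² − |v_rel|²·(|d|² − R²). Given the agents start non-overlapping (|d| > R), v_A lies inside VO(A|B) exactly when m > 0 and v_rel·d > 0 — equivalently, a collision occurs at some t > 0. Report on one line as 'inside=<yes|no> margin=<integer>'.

d = (-9, -12),  |d|² = 225;  R = 2+3 = 5,  c = 225−5² = 200
v_rel = (-1, -10),  |v_rel|² = 101;  v_rel·d = (-1)·(-9) + (-10)·(-12) = 129
101·t² − 258·t + 200 = 0  ⇒  m = 129² − 101·200 = -3559
m = -3559 < 0,  v_rel·d = 129 > 0  ⇒  outside

inside=no margin=-3559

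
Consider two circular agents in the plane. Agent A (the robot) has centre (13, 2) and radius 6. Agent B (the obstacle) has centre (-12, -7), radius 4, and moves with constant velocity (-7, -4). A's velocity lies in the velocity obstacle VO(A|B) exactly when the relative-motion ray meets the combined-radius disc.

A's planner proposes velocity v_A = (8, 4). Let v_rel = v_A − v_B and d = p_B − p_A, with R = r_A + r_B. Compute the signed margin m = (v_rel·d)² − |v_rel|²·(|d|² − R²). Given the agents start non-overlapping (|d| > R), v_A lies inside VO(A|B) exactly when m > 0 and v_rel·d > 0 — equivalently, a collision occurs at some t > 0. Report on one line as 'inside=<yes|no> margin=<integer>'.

d = (-25, -9),  |d|² = 706;  R = 6+4 = 10,  c = 706−10² = 606
v_rel = (15, 8),  |v_rel|² = 289;  v_rel·d = (15)·(-25) + (8)·(-9) = -447
289·t² + 894·t + 606 = 0  ⇒  m = (-447)² − 289·606 = 24675
m = 24675 > 0,  v_rel·d = -447 < 0  ⇒  outside

inside=no margin=24675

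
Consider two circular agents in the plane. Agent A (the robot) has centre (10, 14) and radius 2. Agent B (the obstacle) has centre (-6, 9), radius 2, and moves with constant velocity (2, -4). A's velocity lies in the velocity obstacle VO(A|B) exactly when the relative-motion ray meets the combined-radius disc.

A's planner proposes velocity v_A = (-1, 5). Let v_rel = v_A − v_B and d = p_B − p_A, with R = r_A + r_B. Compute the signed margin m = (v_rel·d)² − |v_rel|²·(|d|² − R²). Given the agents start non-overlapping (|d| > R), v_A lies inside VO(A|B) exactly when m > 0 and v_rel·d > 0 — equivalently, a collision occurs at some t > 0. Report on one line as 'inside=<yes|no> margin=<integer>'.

d = (-16, -5),  |d|² = 281;  R = 2+2 = 4,  c = 281−4² = 265
v_rel = (-3, 9),  |v_rel|² = 90;  v_rel·d = (-3)·(-16) + (9)·(-5) = 3
90·t² − 6·t + 265 = 0  ⇒  m = 3² − 90·265 = -23841
m = -23841 < 0,  v_rel·d = 3 > 0  ⇒  outside

inside=no margin=-23841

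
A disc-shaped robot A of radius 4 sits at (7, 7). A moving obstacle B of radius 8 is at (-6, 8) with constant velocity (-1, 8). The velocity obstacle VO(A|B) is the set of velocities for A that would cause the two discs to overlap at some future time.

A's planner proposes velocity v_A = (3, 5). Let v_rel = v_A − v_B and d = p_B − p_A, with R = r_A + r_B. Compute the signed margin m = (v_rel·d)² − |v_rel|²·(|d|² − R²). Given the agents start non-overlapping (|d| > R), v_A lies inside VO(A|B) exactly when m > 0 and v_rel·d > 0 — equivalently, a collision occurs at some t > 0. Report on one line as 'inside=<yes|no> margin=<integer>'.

d = (-13, 1),  |d|² = 170;  R = 4+8 = 12,  c = 170−12² = 26
v_rel = (4, -3),  |v_rel|² = 25;  v_rel·d = (4)·(-13) + (-3)·(1) = -55
25·t² + 110·t + 26 = 0  ⇒  m = (-55)² − 25·26 = 2375
m = 2375 > 0,  v_rel·d = -55 < 0  ⇒  outside

inside=no margin=2375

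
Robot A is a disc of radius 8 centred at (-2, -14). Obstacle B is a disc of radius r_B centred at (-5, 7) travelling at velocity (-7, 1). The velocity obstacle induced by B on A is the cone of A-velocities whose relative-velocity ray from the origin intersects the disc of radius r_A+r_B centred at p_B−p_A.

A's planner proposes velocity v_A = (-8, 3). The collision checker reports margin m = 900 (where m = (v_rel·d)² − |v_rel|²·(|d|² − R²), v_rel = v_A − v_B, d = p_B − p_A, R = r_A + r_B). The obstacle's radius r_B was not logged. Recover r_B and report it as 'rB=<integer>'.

m = 900
d = (-3, 21);  v_rel = (-1, 2),  |v_rel|² = 5
v_rel×d = (-1)·(21) − (2)·(-3) = -15
since m = R²·5 − (-15)²:  R² = (225 + 900) / 5 = 225
R = √225 = 15  ⇒  r_B = 15 − 8 = 7

rB=7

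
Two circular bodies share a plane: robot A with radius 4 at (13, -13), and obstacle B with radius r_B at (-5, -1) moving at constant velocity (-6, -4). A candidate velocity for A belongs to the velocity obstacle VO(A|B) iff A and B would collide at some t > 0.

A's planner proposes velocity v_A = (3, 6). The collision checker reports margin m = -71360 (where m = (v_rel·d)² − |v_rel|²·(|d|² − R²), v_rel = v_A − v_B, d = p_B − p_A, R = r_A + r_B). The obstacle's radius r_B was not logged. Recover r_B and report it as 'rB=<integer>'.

m = -71360
d = (-18, 12);  v_rel = (9, 10),  |v_rel|² = 181
v_rel×d = (9)·(12) − (10)·(-18) = 288
since m = R²·181 − 288²:  R² = (82944 + -71360) / 181 = 64
R = √64 = 8  ⇒  r_B = 8 − 4 = 4

rB=4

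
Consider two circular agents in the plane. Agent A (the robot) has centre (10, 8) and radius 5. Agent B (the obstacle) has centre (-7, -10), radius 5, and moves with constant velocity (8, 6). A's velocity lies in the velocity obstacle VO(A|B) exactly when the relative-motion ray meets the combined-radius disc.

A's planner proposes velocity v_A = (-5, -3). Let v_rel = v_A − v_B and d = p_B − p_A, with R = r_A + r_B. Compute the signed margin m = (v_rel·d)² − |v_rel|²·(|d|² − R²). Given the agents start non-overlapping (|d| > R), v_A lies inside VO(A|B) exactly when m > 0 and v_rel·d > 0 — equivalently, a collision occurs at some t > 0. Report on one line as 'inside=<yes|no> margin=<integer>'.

d = (-17, -18),  |d|² = 613;  R = 5+5 = 10,  c = 613−10² = 513
v_rel = (-13, -9),  |v_rel|² = 250;  v_rel·d = (-13)·(-17) + (-9)·(-18) = 383
250·t² − 766·t + 513 = 0  ⇒  m = 383² − 250·513 = 18439
m = 18439 > 0,  v_rel·d = 383 > 0  ⇒  inside

inside=yes margin=18439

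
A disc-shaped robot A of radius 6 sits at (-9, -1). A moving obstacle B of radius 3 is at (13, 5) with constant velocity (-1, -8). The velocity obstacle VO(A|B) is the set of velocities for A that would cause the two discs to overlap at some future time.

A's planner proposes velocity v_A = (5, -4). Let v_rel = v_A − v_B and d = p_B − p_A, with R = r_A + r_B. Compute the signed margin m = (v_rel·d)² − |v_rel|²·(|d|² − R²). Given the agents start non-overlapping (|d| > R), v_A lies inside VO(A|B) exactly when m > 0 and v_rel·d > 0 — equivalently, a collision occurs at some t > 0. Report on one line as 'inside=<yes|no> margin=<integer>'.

d = (22, 6),  |d|² = 520;  R = 6+3 = 9,  c = 520−9² = 439
v_rel = (6, 4),  |v_rel|² = 52;  v_rel·d = (6)·(22) + (4)·(6) = 156
52·t² − 312·t + 439 = 0  ⇒  m = 156² − 52·439 = 1508
m = 1508 > 0,  v_rel·d = 156 > 0  ⇒  inside

inside=yes margin=1508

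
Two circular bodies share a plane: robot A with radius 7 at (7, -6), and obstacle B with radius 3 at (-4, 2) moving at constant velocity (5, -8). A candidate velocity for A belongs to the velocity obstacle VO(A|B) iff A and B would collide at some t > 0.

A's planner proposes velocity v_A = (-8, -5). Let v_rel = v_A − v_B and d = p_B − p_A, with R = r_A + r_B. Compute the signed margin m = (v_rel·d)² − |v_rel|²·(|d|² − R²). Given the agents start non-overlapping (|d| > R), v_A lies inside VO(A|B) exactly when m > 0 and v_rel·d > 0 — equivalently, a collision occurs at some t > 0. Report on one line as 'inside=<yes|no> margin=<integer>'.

d = (-11, 8),  |d|² = 185;  R = 7+3 = 10,  c = 185−10² = 85
v_rel = (-13, 3),  |v_rel|² = 178;  v_rel·d = (-13)·(-11) + (3)·(8) = 167
178·t² − 334·t + 85 = 0  ⇒  m = 167² − 178·85 = 12759
m = 12759 > 0,  v_rel·d = 167 > 0  ⇒  inside

inside=yes margin=12759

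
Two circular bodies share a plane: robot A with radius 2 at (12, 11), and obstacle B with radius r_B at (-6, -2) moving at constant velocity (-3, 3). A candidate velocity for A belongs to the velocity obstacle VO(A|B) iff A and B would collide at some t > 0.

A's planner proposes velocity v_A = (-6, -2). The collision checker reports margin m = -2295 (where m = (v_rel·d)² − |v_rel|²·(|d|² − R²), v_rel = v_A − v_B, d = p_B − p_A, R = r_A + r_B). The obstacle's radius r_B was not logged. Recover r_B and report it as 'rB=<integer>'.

m = -2295
d = (-18, -13);  v_rel = (-3, -5),  |v_rel|² = 34
v_rel×d = (-3)·(-13) − (-5)·(-18) = -51
since m = R²·34 − (-51)²:  R² = (2601 + -2295) / 34 = 9
R = √9 = 3  ⇒  r_B = 3 − 2 = 1

rB=1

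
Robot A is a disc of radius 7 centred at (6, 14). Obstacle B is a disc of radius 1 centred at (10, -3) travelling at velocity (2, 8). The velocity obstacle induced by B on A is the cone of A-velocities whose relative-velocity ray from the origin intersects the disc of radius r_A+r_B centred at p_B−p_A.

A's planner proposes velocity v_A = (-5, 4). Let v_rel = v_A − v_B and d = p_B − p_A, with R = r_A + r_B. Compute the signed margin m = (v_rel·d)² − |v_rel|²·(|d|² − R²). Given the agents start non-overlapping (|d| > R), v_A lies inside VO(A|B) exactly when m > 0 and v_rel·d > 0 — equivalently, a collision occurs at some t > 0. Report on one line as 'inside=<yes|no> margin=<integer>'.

d = (4, -17),  |d|² = 305;  R = 7+1 = 8,  c = 305−8² = 241
v_rel = (-7, -4),  |v_rel|² = 65;  v_rel·d = (-7)·(4) + (-4)·(-17) = 40
65·t² − 80·t + 241 = 0  ⇒  m = 40² − 65·241 = -14065
m = -14065 < 0,  v_rel·d = 40 > 0  ⇒  outside

inside=no margin=-14065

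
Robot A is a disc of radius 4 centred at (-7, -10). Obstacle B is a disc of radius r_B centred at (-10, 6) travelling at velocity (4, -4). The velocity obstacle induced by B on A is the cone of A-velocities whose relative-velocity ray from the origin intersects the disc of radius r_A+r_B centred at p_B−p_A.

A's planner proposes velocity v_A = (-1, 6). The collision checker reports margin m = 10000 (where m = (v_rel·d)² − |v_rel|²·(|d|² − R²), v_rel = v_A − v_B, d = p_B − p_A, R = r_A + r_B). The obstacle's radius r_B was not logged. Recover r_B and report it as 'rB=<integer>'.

m = 10000
d = (-3, 16);  v_rel = (-5, 10),  |v_rel|² = 125
v_rel×d = (-5)·(16) − (10)·(-3) = -50
since m = R²·125 − (-50)²:  R² = (2500 + 10000) / 125 = 100
R = √100 = 10  ⇒  r_B = 10 − 4 = 6

rB=6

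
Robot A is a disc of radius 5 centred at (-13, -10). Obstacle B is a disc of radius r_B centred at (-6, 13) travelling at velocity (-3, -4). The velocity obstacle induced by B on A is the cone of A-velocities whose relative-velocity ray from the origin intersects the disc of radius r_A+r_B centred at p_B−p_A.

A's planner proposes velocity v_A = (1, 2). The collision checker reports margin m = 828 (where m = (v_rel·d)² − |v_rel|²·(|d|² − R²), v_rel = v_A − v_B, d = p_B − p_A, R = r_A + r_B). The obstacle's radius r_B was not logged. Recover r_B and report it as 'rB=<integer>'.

m = 828
d = (7, 23);  v_rel = (4, 6),  |v_rel|² = 52
v_rel×d = (4)·(23) − (6)·(7) = 50
since m = R²·52 − 50²:  R² = (2500 + 828) / 52 = 64
R = √64 = 8  ⇒  r_B = 8 − 5 = 3

rB=3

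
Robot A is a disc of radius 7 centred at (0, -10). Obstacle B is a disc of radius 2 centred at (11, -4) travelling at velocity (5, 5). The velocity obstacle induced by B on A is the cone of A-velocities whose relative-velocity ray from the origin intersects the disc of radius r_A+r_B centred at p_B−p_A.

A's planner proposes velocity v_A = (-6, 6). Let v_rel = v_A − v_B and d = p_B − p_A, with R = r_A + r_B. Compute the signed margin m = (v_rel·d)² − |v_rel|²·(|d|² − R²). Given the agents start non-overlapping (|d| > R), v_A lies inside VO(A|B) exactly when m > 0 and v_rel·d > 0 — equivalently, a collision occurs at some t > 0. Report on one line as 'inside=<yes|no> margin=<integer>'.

d = (11, 6),  |d|² = 157;  R = 7+2 = 9,  c = 157−9² = 76
v_rel = (-11, 1),  |v_rel|² = 122;  v_rel·d = (-11)·(11) + (1)·(6) = -115
122·t² + 230·t + 76 = 0  ⇒  m = (-115)² − 122·76 = 3953
m = 3953 > 0,  v_rel·d = -115 < 0  ⇒  outside

inside=no margin=3953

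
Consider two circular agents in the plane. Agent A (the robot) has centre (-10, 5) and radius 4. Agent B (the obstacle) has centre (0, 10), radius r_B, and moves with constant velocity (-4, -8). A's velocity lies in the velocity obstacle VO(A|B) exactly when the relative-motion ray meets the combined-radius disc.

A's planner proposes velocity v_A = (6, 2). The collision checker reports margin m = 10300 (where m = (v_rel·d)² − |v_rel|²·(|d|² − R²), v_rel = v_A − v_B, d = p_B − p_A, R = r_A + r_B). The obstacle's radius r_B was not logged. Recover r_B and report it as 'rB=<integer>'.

m = 10300
d = (10, 5);  v_rel = (10, 10),  |v_rel|² = 200
v_rel×d = (10)·(5) − (10)·(10) = -50
since m = R²·200 − (-50)²:  R² = (2500 + 10300) / 200 = 64
R = √64 = 8  ⇒  r_B = 8 − 4 = 4

rB=4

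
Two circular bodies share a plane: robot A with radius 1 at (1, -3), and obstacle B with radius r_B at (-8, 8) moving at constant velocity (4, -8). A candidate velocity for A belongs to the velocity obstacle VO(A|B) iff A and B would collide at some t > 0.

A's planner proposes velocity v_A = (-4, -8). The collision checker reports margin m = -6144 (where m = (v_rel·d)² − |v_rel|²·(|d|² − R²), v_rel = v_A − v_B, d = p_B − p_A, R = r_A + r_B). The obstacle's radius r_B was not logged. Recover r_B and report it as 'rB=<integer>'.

m = -6144
d = (-9, 11);  v_rel = (-8, 0),  |v_rel|² = 64
v_rel×d = (-8)·(11) − (0)·(-9) = -88
since m = R²·64 − (-88)²:  R² = (7744 + -6144) / 64 = 25
R = √25 = 5  ⇒  r_B = 5 − 1 = 4

rB=4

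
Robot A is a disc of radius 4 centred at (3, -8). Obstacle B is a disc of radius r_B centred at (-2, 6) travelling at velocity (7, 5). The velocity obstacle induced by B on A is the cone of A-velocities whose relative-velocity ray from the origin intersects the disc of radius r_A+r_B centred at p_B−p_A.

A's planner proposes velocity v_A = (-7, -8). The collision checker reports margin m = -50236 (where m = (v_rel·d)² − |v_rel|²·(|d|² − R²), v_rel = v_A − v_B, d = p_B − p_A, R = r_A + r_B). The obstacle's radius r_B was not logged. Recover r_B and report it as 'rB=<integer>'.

m = -50236
d = (-5, 14);  v_rel = (-14, -13),  |v_rel|² = 365
v_rel×d = (-14)·(14) − (-13)·(-5) = -261
since m = R²·365 − (-261)²:  R² = (68121 + -50236) / 365 = 49
R = √49 = 7  ⇒  r_B = 7 − 4 = 3

rB=3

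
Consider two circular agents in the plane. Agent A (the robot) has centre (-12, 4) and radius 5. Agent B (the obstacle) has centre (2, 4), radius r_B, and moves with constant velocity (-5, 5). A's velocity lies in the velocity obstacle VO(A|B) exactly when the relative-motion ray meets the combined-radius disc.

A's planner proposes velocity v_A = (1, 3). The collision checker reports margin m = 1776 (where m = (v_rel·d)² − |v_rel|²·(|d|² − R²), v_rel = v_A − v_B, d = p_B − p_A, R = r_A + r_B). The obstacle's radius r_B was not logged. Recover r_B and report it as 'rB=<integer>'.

m = 1776
d = (14, 0);  v_rel = (6, -2),  |v_rel|² = 40
v_rel×d = (6)·(0) − (-2)·(14) = 28
since m = R²·40 − 28²:  R² = (784 + 1776) / 40 = 64
R = √64 = 8  ⇒  r_B = 8 − 5 = 3

rB=3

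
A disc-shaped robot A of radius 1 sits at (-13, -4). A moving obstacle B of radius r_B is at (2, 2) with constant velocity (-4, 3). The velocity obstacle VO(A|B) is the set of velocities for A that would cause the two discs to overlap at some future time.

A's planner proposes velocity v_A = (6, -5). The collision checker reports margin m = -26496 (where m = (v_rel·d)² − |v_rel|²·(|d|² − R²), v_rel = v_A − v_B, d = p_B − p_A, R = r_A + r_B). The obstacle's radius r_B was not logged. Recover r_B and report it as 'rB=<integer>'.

m = -26496
d = (15, 6);  v_rel = (10, -8),  |v_rel|² = 164
v_rel×d = (10)·(6) − (-8)·(15) = 180
since m = R²·164 − 180²:  R² = (32400 + -26496) / 164 = 36
R = √36 = 6  ⇒  r_B = 6 − 1 = 5

rB=5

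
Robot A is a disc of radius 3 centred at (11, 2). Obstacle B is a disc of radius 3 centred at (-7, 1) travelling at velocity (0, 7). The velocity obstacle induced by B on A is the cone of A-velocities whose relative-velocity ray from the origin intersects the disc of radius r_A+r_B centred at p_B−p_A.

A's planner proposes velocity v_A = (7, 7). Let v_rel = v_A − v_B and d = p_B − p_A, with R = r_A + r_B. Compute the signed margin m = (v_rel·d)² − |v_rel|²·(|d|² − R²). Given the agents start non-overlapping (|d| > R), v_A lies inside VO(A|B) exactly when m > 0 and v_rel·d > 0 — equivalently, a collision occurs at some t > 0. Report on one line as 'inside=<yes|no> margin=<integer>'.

d = (-18, -1),  |d|² = 325;  R = 3+3 = 6,  c = 325−6² = 289
v_rel = (7, 0),  |v_rel|² = 49;  v_rel·d = (7)·(-18) + (0)·(-1) = -126
49·t² + 252·t + 289 = 0  ⇒  m = (-126)² − 49·289 = 1715
m = 1715 > 0,  v_rel·d = -126 < 0  ⇒  outside

inside=no margin=1715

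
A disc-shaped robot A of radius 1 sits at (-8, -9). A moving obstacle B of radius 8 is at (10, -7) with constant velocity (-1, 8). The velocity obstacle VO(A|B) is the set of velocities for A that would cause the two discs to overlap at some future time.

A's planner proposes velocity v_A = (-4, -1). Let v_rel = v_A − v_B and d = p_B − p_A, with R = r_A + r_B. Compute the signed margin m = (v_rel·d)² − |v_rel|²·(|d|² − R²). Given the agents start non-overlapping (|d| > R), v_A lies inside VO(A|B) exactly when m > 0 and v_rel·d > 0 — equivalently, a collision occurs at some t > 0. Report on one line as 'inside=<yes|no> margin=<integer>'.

d = (18, 2),  |d|² = 328;  R = 1+8 = 9,  c = 328−9² = 247
v_rel = (-3, -9),  |v_rel|² = 90;  v_rel·d = (-3)·(18) + (-9)·(2) = -72
90·t² + 144·t + 247 = 0  ⇒  m = (-72)² − 90·247 = -17046
m = -17046 < 0,  v_rel·d = -72 < 0  ⇒  outside

inside=no margin=-17046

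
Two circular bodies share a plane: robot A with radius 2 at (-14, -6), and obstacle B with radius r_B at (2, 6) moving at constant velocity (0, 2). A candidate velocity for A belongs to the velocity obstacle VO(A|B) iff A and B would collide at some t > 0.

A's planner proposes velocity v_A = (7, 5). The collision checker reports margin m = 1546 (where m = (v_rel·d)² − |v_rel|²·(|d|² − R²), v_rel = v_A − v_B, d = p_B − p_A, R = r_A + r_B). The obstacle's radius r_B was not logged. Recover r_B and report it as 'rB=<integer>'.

m = 1546
d = (16, 12);  v_rel = (7, 3),  |v_rel|² = 58
v_rel×d = (7)·(12) − (3)·(16) = 36
since m = R²·58 − 36²:  R² = (1296 + 1546) / 58 = 49
R = √49 = 7  ⇒  r_B = 7 − 2 = 5

rB=5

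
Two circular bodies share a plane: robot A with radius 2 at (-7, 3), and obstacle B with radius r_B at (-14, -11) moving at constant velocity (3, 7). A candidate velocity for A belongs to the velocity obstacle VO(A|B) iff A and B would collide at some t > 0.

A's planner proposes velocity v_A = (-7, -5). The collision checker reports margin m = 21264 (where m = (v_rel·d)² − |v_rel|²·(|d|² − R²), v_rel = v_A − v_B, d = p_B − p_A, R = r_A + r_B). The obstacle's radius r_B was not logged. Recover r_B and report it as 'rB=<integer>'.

m = 21264
d = (-7, -14);  v_rel = (-10, -12),  |v_rel|² = 244
v_rel×d = (-10)·(-14) − (-12)·(-7) = 56
since m = R²·244 − 56²:  R² = (3136 + 21264) / 244 = 100
R = √100 = 10  ⇒  r_B = 10 − 2 = 8

rB=8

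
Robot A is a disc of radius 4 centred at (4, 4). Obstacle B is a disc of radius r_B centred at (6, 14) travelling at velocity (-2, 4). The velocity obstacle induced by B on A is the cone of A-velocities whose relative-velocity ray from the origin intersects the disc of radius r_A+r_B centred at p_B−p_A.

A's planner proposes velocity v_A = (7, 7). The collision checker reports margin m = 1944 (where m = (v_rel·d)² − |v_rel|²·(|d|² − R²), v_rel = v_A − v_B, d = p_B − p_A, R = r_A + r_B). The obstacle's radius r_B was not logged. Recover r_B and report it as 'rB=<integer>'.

m = 1944
d = (2, 10);  v_rel = (9, 3),  |v_rel|² = 90
v_rel×d = (9)·(10) − (3)·(2) = 84
since m = R²·90 − 84²:  R² = (7056 + 1944) / 90 = 100
R = √100 = 10  ⇒  r_B = 10 − 4 = 6

rB=6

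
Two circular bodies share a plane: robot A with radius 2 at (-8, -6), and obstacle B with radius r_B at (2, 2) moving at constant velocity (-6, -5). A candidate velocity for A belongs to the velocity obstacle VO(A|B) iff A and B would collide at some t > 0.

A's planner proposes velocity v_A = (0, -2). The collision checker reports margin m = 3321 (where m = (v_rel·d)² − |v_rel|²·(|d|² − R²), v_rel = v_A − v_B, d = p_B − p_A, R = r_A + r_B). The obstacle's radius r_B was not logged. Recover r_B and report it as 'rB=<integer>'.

m = 3321
d = (10, 8);  v_rel = (6, 3),  |v_rel|² = 45
v_rel×d = (6)·(8) − (3)·(10) = 18
since m = R²·45 − 18²:  R² = (324 + 3321) / 45 = 81
R = √81 = 9  ⇒  r_B = 9 − 2 = 7

rB=7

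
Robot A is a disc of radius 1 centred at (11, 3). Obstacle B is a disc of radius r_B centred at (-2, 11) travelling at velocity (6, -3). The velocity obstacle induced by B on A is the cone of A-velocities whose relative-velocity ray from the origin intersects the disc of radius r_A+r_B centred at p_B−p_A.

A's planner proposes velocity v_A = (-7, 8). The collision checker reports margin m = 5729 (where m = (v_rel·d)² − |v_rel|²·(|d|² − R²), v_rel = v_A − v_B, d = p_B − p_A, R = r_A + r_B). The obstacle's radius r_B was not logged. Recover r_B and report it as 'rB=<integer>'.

m = 5729
d = (-13, 8);  v_rel = (-13, 11),  |v_rel|² = 290
v_rel×d = (-13)·(8) − (11)·(-13) = 39
since m = R²·290 − 39²:  R² = (1521 + 5729) / 290 = 25
R = √25 = 5  ⇒  r_B = 5 − 1 = 4

rB=4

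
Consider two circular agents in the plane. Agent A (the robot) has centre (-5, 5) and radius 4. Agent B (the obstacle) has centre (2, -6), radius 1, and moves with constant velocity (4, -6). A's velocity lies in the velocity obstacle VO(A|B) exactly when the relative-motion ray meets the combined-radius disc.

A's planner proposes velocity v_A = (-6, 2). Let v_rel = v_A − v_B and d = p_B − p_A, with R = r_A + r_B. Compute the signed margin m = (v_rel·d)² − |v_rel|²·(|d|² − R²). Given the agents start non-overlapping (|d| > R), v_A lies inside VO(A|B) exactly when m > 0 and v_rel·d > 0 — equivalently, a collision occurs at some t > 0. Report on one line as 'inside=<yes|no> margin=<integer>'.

d = (7, -11),  |d|² = 170;  R = 4+1 = 5,  c = 170−5² = 145
v_rel = (-10, 8),  |v_rel|² = 164;  v_rel·d = (-10)·(7) + (8)·(-11) = -158
164·t² + 316·t + 145 = 0  ⇒  m = (-158)² − 164·145 = 1184
m = 1184 > 0,  v_rel·d = -158 < 0  ⇒  outside

inside=no margin=1184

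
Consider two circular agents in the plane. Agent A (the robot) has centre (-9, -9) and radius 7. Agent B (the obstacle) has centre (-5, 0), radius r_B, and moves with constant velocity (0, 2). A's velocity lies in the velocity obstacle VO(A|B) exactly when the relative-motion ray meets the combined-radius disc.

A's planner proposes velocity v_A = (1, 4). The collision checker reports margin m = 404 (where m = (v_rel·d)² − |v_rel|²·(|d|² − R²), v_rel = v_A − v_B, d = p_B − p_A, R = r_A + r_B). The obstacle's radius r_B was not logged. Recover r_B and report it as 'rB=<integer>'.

m = 404
d = (4, 9);  v_rel = (1, 2),  |v_rel|² = 5
v_rel×d = (1)·(9) − (2)·(4) = 1
since m = R²·5 − 1²:  R² = (1 + 404) / 5 = 81
R = √81 = 9  ⇒  r_B = 9 − 7 = 2

rB=2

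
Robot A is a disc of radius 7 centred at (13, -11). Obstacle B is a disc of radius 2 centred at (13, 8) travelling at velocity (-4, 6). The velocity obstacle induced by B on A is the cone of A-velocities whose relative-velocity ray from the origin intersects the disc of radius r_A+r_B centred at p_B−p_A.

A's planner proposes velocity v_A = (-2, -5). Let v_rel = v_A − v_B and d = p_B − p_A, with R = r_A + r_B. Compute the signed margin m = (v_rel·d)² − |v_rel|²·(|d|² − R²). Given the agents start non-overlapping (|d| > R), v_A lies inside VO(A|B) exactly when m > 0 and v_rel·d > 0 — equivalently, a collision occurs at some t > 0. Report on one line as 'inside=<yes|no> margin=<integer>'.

d = (0, 19),  |d|² = 361;  R = 7+2 = 9,  c = 361−9² = 280
v_rel = (2, -11),  |v_rel|² = 125;  v_rel·d = (2)·(0) + (-11)·(19) = -209
125·t² + 418·t + 280 = 0  ⇒  m = (-209)² − 125·280 = 8681
m = 8681 > 0,  v_rel·d = -209 < 0  ⇒  outside

inside=no margin=8681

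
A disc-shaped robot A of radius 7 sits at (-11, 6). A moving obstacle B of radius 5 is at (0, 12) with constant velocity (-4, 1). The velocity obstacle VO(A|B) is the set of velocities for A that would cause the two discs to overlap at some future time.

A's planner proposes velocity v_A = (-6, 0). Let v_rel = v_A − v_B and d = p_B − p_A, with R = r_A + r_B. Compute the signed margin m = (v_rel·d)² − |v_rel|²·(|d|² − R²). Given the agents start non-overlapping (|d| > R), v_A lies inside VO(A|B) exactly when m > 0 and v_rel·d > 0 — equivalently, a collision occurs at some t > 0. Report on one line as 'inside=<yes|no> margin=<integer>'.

d = (11, 6),  |d|² = 157;  R = 7+5 = 12,  c = 157−12² = 13
v_rel = (-2, -1),  |v_rel|² = 5;  v_rel·d = (-2)·(11) + (-1)·(6) = -28
5·t² + 56·t + 13 = 0  ⇒  m = (-28)² − 5·13 = 719
m = 719 > 0,  v_rel·d = -28 < 0  ⇒  outside

inside=no margin=719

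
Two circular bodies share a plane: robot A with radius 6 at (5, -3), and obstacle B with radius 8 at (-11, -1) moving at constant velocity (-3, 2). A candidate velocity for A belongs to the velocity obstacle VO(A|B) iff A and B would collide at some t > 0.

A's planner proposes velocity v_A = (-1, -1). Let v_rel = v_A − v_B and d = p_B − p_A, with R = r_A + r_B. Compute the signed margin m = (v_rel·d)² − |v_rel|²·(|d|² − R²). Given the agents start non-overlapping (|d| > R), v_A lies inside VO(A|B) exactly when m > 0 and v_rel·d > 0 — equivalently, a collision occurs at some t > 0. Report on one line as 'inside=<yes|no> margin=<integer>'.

d = (-16, 2),  |d|² = 260;  R = 6+8 = 14,  c = 260−14² = 64
v_rel = (2, -3),  |v_rel|² = 13;  v_rel·d = (2)·(-16) + (-3)·(2) = -38
13·t² + 76·t + 64 = 0  ⇒  m = (-38)² − 13·64 = 612
m = 612 > 0,  v_rel·d = -38 < 0  ⇒  outside

inside=no margin=612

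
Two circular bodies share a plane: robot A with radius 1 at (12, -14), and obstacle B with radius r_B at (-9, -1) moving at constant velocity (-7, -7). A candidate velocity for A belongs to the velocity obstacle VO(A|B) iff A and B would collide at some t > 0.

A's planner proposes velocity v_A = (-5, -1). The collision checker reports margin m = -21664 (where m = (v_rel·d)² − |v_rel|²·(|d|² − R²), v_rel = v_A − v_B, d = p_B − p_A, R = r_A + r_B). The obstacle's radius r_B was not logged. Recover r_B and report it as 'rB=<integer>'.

m = -21664
d = (-21, 13);  v_rel = (2, 6),  |v_rel|² = 40
v_rel×d = (2)·(13) − (6)·(-21) = 152
since m = R²·40 − 152²:  R² = (23104 + -21664) / 40 = 36
R = √36 = 6  ⇒  r_B = 6 − 1 = 5

rB=5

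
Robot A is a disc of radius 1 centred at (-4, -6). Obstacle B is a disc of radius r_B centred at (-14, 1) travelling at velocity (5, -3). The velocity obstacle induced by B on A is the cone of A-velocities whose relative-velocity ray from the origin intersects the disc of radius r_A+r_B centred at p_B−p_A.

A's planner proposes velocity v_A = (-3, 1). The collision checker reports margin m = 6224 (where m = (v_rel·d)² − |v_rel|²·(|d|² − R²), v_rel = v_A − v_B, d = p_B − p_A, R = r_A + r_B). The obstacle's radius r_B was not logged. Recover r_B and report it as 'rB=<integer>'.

m = 6224
d = (-10, 7);  v_rel = (-8, 4),  |v_rel|² = 80
v_rel×d = (-8)·(7) − (4)·(-10) = -16
since m = R²·80 − (-16)²:  R² = (256 + 6224) / 80 = 81
R = √81 = 9  ⇒  r_B = 9 − 1 = 8

rB=8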